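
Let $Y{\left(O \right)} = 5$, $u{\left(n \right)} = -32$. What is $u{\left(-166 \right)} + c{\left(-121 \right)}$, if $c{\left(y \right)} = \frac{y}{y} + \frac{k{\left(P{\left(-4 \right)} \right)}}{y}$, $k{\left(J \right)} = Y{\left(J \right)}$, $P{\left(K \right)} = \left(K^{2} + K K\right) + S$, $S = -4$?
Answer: $- \frac{3756}{121} \approx -31.041$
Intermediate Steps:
$P{\left(K \right)} = -4 + 2 K^{2}$ ($P{\left(K \right)} = \left(K^{2} + K K\right) - 4 = \left(K^{2} + K^{2}\right) - 4 = 2 K^{2} - 4 = -4 + 2 K^{2}$)
$k{\left(J \right)} = 5$
$c{\left(y \right)} = 1 + \frac{5}{y}$ ($c{\left(y \right)} = \frac{y}{y} + \frac{5}{y} = 1 + \frac{5}{y}$)
$u{\left(-166 \right)} + c{\left(-121 \right)} = -32 + \frac{5 - 121}{-121} = -32 - - \frac{116}{121} = -32 + \frac{116}{121} = - \frac{3756}{121}$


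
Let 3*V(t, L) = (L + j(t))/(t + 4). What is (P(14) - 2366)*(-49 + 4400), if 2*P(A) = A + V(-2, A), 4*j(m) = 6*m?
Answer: -123120247/12 ≈ -1.0260e+7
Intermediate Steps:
j(m) = 3*m/2 (j(m) = (6*m)/4 = 3*m/2)
V(t, L) = (L + 3*t/2)/(3*(4 + t)) (V(t, L) = ((L + 3*t/2)/(t + 4))/3 = ((L + 3*t/2)/(4 + t))/3 = (L + 3*t/2)/(3*(4 + t)))
P(A) = -1/4 + 7*A/12 (P(A) = (A + ((1/2)*(-2) + A/3)/(4 - 2))/2 = (A + (-1 + A/3)/2)/2 = (A + (-1/2 + A/6))/2 = (-1/2 + 7*A/6)/2 = -1/4 + 7*A/12)
(P(14) - 2366)*(-49 + 4400) = ((-1/4 + (7/12)*14) - 2366)*(-49 + 4400) = ((-1/4 + 49/6) - 2366)*4351 = (95/12 - 2366)*4351 = -28297/12*4351 = -123120247/12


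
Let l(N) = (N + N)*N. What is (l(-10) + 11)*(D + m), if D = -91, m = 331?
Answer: 50640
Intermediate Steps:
l(N) = 2*N² (l(N) = (2*N)*N = 2*N²)
(l(-10) + 11)*(D + m) = (2*(-10)² + 11)*(-91 + 331) = (2*100 + 11)*240 = (200 + 11)*240 = 211*240 = 50640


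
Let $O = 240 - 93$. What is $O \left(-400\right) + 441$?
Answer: $-58359$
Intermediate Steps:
$O = 147$ ($O = 240 - 93 = 147$)
$O \left(-400\right) + 441 = 147 \left(-400\right) + 441 = -58800 + 441 = -58359$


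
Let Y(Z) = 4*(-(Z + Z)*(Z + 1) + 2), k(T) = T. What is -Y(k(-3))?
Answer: 40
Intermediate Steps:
Y(Z) = 8 - 8*Z*(1 + Z) (Y(Z) = 4*(-2*Z*(1 + Z) + 2) = 4*(2 - 2*Z*(1 + Z)) = 8 - 8*Z*(1 + Z))
-Y(k(-3)) = -(8 - 8*(-3) - 8*(-3)**2) = -(8 + 24 - 8*9) = -(8 + 24 - 72) = -1*(-40) = 40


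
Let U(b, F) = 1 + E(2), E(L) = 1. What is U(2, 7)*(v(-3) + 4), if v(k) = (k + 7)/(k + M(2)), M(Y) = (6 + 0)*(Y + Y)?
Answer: 176/21 ≈ 8.3810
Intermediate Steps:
M(Y) = 12*Y (M(Y) = 6*(2*Y) = 12*Y)
v(k) = (7 + k)/(24 + k) (v(k) = (k + 7)/(k + 12*2) = (7 + k)/(k + 24) = (7 + k)/(24 + k))
U(b, F) = 2 (U(b, F) = 1 + 1 = 2)
U(2, 7)*(v(-3) + 4) = 2*((7 - 3)/(24 - 3) + 4) = 2*(4/21 + 4) = 2*(88/21) = 176/21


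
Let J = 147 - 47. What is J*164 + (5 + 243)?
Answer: 16648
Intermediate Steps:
J = 100
J*164 + (5 + 243) = 100*164 + (5 + 243) = 16400 + 248 = 16648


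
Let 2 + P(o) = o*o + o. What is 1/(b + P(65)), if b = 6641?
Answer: 1/10929 ≈ 9.1500e-5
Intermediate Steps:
P(o) = -2 + o + o² (P(o) = -2 + (o*o + o) = -2 + (o² + o) = -2 + (o + o²) = -2 + o + o²)
1/(b + P(65)) = 1/(6641 + (-2 + 65 + 65²)) = 1/(6641 + (-2 + 65 + 4225)) = 1/(6641 + 4288) = 1/10929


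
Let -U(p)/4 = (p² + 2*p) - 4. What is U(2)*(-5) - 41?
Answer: 39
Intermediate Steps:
U(p) = 16 - 8*p - 4*p² (U(p) = -4*((p² + 2*p) - 4) = -4*(-4 + p² + 2*p) = 16 - 8*p - 4*p²)
U(2)*(-5) - 41 = (16 - 8*2 - 4*2²)*(-5) - 41 = (16 - 16 - 4*4)*(-5) - 41 = (16 - 16 - 16)*(-5) - 41 = -16*(-5) - 41 = 80 - 41 = 39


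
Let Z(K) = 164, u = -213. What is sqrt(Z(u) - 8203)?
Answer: I*sqrt(8039) ≈ 89.661*I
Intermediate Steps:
sqrt(Z(u) - 8203) = sqrt(164 - 8203) = sqrt(-8039) = I*sqrt(8039)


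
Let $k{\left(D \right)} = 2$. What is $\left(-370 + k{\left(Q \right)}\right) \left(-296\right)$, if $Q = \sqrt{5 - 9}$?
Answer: $108928$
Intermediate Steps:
$Q = 2 i$ ($Q = \sqrt{-4} = 2 i \approx 2.0 i$)
$\left(-370 + k{\left(Q \right)}\right) \left(-296\right) = \left(-370 + 2\right) \left(-296\right) = \left(-368\right) \left(-296\right) = 108928$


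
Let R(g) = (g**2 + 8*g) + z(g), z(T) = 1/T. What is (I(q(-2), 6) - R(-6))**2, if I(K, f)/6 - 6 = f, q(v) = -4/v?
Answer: 255025/36 ≈ 7084.0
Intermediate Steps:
I(K, f) = 36 + 6*f
R(g) = 1/g + g**2 + 8*g (R(g) = (g**2 + 8*g) + 1/g = 1/g + g**2 + 8*g)
(I(q(-2), 6) - R(-6))**2 = ((36 + 6*6) - (1 + (-6)**2*(8 - 6))/(-6))**2 = ((36 + 36) - (-1)*(1 + 36*2)/6)**2 = (72 - (-1)*(1 + 72)/6)**2 = (72 - (-1)*73/6)**2 = (72 - 1*(-73/6))**2 = (72 + 73/6)**2 = (505/6)**2 = 255025/36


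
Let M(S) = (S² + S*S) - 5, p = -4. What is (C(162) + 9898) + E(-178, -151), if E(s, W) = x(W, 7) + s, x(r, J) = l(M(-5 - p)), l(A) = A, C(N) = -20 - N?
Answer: 9535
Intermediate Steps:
M(S) = -5 + 2*S² (M(S) = (S² + S²) - 5 = 2*S² - 5 = -5 + 2*S²)
x(r, J) = -3 (x(r, J) = -5 + 2*(-5 - 1*(-4))² = -5 + 2*(-5 + 4)² = -5 + 2*(-1)² = -5 + 2*1 = -5 + 2 = -3)
E(s, W) = -3 + s
(C(162) + 9898) + E(-178, -151) = ((-20 - 1*162) + 9898) + (-3 - 178) = ((-20 - 162) + 9898) - 181 = (-182 + 9898) - 181 = 9716 - 181 = 9535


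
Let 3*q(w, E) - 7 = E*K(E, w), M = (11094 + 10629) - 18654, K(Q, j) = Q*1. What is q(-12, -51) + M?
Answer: 11815/3 ≈ 3938.3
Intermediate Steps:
K(Q, j) = Q
M = 3069 (M = 21723 - 18654 = 3069)
q(w, E) = 7/3 + E**2/3 (q(w, E) = 7/3 + (E*E)/3 = 7/3 + E**2/3)
q(-12, -51) + M = (7/3 + (1/3)*(-51)**2) + 3069 = (7/3 + (1/3)*2601) + 3069 = (7/3 + 867) + 3069 = 2608/3 + 3069 = 11815/3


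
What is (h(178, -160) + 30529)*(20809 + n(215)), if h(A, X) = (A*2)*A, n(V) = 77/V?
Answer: 420096304764/215 ≈ 1.9539e+9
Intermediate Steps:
h(A, X) = 2*A**2 (h(A, X) = (2*A)*A = 2*A**2)
(h(178, -160) + 30529)*(20809 + n(215)) = (2*178**2 + 30529)*(20809 + 77/215) = (2*31684 + 30529)*(20809 + 77*(1/215)) = (63368 + 30529)*(20809 + 77/215) = 93897*(4474012/215) = 420096304764/215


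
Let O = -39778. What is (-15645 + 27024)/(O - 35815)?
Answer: -11379/75593 ≈ -0.15053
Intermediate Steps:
(-15645 + 27024)/(O - 35815) = (-15645 + 27024)/(-39778 - 35815) = 11379/(-75593) = 11379*(-1/75593) = -11379/75593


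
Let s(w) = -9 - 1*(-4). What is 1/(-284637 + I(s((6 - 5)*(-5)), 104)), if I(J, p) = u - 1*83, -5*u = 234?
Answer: -5/1423834 ≈ -3.5116e-6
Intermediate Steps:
u = -234/5 (u = -⅕*234 = -234/5 ≈ -46.800)
s(w) = -5 (s(w) = -9 + 4 = -5)
I(J, p) = -649/5 (I(J, p) = -234/5 - 1*83 = -234/5 - 83 = -649/5)
1/(-284637 + I(s((6 - 5)*(-5)), 104)) = 1/(-284637 - 649/5) = 1/(-1423834/5) = -5/1423834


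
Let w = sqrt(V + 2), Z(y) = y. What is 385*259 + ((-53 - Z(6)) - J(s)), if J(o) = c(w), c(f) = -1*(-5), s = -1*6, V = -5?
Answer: 99651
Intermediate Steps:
s = -6
w = I*sqrt(3) (w = sqrt(-5 + 2) = sqrt(-3) = I*sqrt(3) ≈ 1.732*I)
c(f) = 5
J(o) = 5
385*259 + ((-53 - Z(6)) - J(s)) = 385*259 + ((-53 - 1*6) - 1*5) = 99715 + ((-53 - 6) - 5) = 99715 + (-59 - 5) = 99715 - 64 = 99651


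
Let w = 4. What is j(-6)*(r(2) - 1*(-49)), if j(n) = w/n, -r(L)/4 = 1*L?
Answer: -82/3 ≈ -27.333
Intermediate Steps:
r(L) = -4*L
j(n) = 4/n
j(-6)*(r(2) - 1*(-49)) = (4/(-6))*(-4*2 - 1*(-49)) = (4*(-⅙))*(-8 + 49) = -⅔*41 = -82/3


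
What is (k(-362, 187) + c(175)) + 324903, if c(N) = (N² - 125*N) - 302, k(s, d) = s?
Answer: 332989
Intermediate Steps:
c(N) = -302 + N² - 125*N
(k(-362, 187) + c(175)) + 324903 = (-362 + (-302 + 175² - 125*175)) + 324903 = (-362 + (-302 + 30625 - 21875)) + 324903 = (-362 + 8448) + 324903 = 8086 + 324903 = 332989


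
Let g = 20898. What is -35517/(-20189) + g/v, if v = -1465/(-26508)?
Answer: 11184034943181/29576885 ≈ 3.7813e+5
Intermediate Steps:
v = 1465/26508 (v = -1465*(-1/26508) = 1465/26508 ≈ 0.055266)
-35517/(-20189) + g/v = -35517/(-20189) + 20898/(1465/26508) = -35517*(-1/20189) + 20898*(26508/1465) = 35517/20189 + 553964184/1465 = 11184034943181/29576885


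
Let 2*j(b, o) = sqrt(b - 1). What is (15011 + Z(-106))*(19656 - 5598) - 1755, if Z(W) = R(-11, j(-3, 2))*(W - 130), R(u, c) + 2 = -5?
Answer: 234246699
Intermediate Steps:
j(b, o) = sqrt(-1 + b)/2 (j(b, o) = sqrt(b - 1)/2 = sqrt(-1 + b)/2)
R(u, c) = -7 (R(u, c) = -2 - 5 = -7)
Z(W) = 910 - 7*W (Z(W) = -7*(W - 130) = -7*(-130 + W) = 910 - 7*W)
(15011 + Z(-106))*(19656 - 5598) - 1755 = (15011 + (910 - 7*(-106)))*(19656 - 5598) - 1755 = (15011 + (910 + 742))*14058 - 1755 = (15011 + 1652)*14058 - 1755 = 16663*14058 - 1755 = 234248454 - 1755 = 234246699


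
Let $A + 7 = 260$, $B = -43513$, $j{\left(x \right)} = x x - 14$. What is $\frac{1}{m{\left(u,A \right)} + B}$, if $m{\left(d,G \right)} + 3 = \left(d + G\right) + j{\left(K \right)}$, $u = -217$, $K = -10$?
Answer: $- \frac{1}{43394} \approx -2.3045 \cdot 10^{-5}$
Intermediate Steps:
$j{\left(x \right)} = -14 + x^{2}$ ($j{\left(x \right)} = x^{2} - 14 = -14 + x^{2}$)
$A = 253$ ($A = -7 + 260 = 253$)
$m{\left(d,G \right)} = 83 + G + d$ ($m{\left(d,G \right)} = -3 - \left(14 - 100 - G - d\right) = -3 + \left(\left(G + d\right) + \left(-14 + 100\right)\right) = -3 + \left(\left(G + d\right) + 86\right) = -3 + \left(86 + G + d\right) = 83 + G + d$)
$\frac{1}{m{\left(u,A \right)} + B} = \frac{1}{\left(83 + 253 - 217\right) - 43513} = \frac{1}{119 - 43513} = \frac{1}{-43394} = - \frac{1}{43394}$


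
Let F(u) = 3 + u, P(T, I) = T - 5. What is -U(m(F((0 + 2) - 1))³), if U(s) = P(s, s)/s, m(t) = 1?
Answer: 4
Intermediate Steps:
P(T, I) = -5 + T
U(s) = (-5 + s)/s
-U(m(F((0 + 2) - 1))³) = -(-5 + 1³)/(1³) = -(-5 + 1)/1 = -(-4) = -1*(-4) = 4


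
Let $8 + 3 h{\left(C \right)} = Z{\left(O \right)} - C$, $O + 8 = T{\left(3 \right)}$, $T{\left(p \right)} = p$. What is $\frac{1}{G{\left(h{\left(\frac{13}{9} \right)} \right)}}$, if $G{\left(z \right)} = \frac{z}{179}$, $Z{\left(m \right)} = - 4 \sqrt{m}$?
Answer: $- \frac{82161}{2741} + \frac{173988 i \sqrt{5}}{13705} \approx -29.975 + 28.387 i$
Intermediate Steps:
$O = -5$ ($O = -8 + 3 = -5$)
$h{\left(C \right)} = - \frac{8}{3} - \frac{C}{3} - \frac{4 i \sqrt{5}}{3}$ ($h{\left(C \right)} = - \frac{8}{3} + \frac{- 4 \sqrt{-5} - C}{3} = - \frac{8}{3} + \frac{- 4 i \sqrt{5} - C}{3} = - \frac{8}{3} + \frac{- C - 4 i \sqrt{5}}{3} = - \frac{8}{3} - \left(\frac{C}{3} + \frac{4 i \sqrt{5}}{3}\right) = - \frac{8}{3} - \frac{C}{3} - \frac{4 i \sqrt{5}}{3}$)
$G{\left(z \right)} = \frac{z}{179}$ ($G{\left(z \right)} = z \frac{1}{179} = \frac{z}{179}$)
$\frac{1}{G{\left(h{\left(\frac{13}{9} \right)} \right)}} = \frac{1}{\frac{1}{179} \left(- \frac{8}{3} - \frac{13 \cdot \frac{1}{9}}{3} - \frac{4 i \sqrt{5}}{3}\right)} = \frac{1}{\frac{1}{179} \left(- \frac{8}{3} - \frac{13}{27} - \frac{4 i \sqrt{5}}{3}\right)} = \frac{1}{\frac{1}{179} \left(- \frac{85}{27} - \frac{4 i \sqrt{5}}{3}\right)} = \frac{1}{- \frac{85}{4833} - \frac{4 i \sqrt{5}}{537}}$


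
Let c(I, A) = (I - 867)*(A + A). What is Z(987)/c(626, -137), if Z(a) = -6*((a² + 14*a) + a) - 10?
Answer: -2966927/33017 ≈ -89.861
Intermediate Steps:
Z(a) = -10 - 90*a - 6*a² (Z(a) = -6*(a² + 15*a) - 10 = (-90*a - 6*a²) - 10 = -10 - 90*a - 6*a²)
c(I, A) = 2*A*(-867 + I) (c(I, A) = (-867 + I)*(2*A) = 2*A*(-867 + I))
Z(987)/c(626, -137) = (-10 - 90*987 - 6*987²)/((2*(-137)*(-867 + 626))) = (-10 - 88830 - 6*974169)/((2*(-137)*(-241))) = (-10 - 88830 - 5845014)/66034 = -5933854*1/66034 = -2966927/33017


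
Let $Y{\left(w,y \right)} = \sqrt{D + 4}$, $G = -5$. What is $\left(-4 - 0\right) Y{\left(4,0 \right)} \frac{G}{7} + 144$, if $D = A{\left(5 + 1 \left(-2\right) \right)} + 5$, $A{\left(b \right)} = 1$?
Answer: $144 + \frac{20 \sqrt{10}}{7} \approx 153.04$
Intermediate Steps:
$D = 6$ ($D = 1 + 5 = 6$)
$Y{\left(w,y \right)} = \sqrt{10}$ ($Y{\left(w,y \right)} = \sqrt{6 + 4} = \sqrt{10}$)
$\left(-4 - 0\right) Y{\left(4,0 \right)} \frac{G}{7} + 144 = \left(-4 - 0\right) \sqrt{10} \left(- \frac{5}{7}\right) + 144 = \left(-4 + 0\right) \sqrt{10} \left(\left(-5\right) \frac{1}{7}\right) + 144 = - 4 \sqrt{10} \left(- \frac{5}{7}\right) + 144 = \frac{20 \sqrt{10}}{7} + 144 = 144 + \frac{20 \sqrt{10}}{7}$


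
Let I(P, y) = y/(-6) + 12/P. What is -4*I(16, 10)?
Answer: 11/3 ≈ 3.6667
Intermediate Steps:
I(P, y) = 12/P - y/6 (I(P, y) = y*(-⅙) + 12/P = -y/6 + 12/P = 12/P - y/6)
-4*I(16, 10) = -4*(12/16 - ⅙*10) = -4*(12*(1/16) - 5/3) = -4*(¾ - 5/3) = -4*(-11/12) = 11/3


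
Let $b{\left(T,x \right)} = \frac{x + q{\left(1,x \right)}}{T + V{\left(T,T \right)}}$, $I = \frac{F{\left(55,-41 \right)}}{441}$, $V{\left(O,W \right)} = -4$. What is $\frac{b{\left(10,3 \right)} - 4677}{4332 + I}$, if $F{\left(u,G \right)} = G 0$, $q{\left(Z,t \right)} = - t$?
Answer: $- \frac{1559}{1444} \approx -1.0796$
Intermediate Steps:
$F{\left(u,G \right)} = 0$
$I = 0$ ($I = \frac{0}{441} = 0 \cdot \frac{1}{441} = 0$)
$b{\left(T,x \right)} = 0$ ($b{\left(T,x \right)} = \frac{x - x}{T - 4} = \frac{0}{-4 + T} = 0$)
$\frac{b{\left(10,3 \right)} - 4677}{4332 + I} = \frac{0 - 4677}{4332 + 0} = - \frac{4677}{4332} = \left(-4677\right) \frac{1}{4332} = - \frac{1559}{1444}$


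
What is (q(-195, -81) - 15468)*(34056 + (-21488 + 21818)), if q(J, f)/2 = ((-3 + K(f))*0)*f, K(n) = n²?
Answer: -531882648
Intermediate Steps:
q(J, f) = 0 (q(J, f) = 2*(((-3 + f²)*0)*f) = 2*(0*f) = 2*0 = 0)
(q(-195, -81) - 15468)*(34056 + (-21488 + 21818)) = (0 - 15468)*(34056 + (-21488 + 21818)) = -15468*(34056 + 330) = -15468*34386 = -531882648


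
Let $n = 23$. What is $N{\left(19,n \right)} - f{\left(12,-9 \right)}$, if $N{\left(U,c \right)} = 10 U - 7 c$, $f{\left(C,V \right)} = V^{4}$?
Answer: $-6532$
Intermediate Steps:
$N{\left(U,c \right)} = - 7 c + 10 U$
$N{\left(19,n \right)} - f{\left(12,-9 \right)} = \left(\left(-7\right) 23 + 10 \cdot 19\right) - \left(-9\right)^{4} = \left(-161 + 190\right) - 6561 = 29 - 6561 = -6532$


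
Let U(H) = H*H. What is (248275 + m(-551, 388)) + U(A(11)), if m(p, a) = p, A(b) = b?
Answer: 247845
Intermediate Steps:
U(H) = H**2
(248275 + m(-551, 388)) + U(A(11)) = (248275 - 551) + 11**2 = 247724 + 121 = 247845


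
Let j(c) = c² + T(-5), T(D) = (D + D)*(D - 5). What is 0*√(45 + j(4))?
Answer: 0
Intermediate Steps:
T(D) = 2*D*(-5 + D) (T(D) = (2*D)*(-5 + D) = 2*D*(-5 + D))
j(c) = 100 + c² (j(c) = c² + 2*(-5)*(-5 - 5) = c² + 2*(-5)*(-10) = c² + 100 = 100 + c²)
0*√(45 + j(4)) = 0*√(45 + (100 + 4²)) = 0*√(45 + (100 + 16)) = 0*√(45 + 116) = 0*√161 = 0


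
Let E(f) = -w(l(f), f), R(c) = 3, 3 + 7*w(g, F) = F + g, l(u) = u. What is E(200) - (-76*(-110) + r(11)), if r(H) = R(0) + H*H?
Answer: -59785/7 ≈ -8540.7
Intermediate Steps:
w(g, F) = -3/7 + F/7 + g/7 (w(g, F) = -3/7 + (F + g)/7 = -3/7 + (F/7 + g/7) = -3/7 + F/7 + g/7)
r(H) = 3 + H**2 (r(H) = 3 + H*H = 3 + H**2)
E(f) = 3/7 - 2*f/7 (E(f) = -(-3/7 + f/7 + f/7) = -(-3/7 + 2*f/7) = 3/7 - 2*f/7)
E(200) - (-76*(-110) + r(11)) = (3/7 - 2/7*200) - (-76*(-110) + (3 + 11**2)) = (3/7 - 400/7) - (8360 + (3 + 121)) = -397/7 - (8360 + 124) = -397/7 - 1*8484 = -397/7 - 8484 = -59785/7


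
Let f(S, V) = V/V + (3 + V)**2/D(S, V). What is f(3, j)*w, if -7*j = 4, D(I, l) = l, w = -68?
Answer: 4437/7 ≈ 633.86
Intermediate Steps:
j = -4/7 (j = -1/7*4 = -4/7 ≈ -0.57143)
f(S, V) = 1 + (3 + V)**2/V (f(S, V) = V/V + (3 + V)**2/V = 1 + (3 + V)**2/V)
f(3, j)*w = ((-4/7 + (3 - 4/7)**2)/(-4/7))*(-68) = -7*(-4/7 + (17/7)**2)/4*(-68) = -7*(-4/7 + 289/49)/4*(-68) = -7/4*261/49*(-68) = -261/28*(-68) = 4437/7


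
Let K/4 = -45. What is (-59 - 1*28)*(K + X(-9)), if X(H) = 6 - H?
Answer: 14355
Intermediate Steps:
K = -180 (K = 4*(-45) = -180)
(-59 - 1*28)*(K + X(-9)) = (-59 - 1*28)*(-180 + (6 - 1*(-9))) = (-59 - 28)*(-180 + (6 + 9)) = -87*(-180 + 15) = -87*(-165) = 14355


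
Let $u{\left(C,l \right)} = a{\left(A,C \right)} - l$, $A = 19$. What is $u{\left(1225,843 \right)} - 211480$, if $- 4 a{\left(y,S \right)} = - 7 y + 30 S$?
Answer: $- \frac{885909}{4} \approx -2.2148 \cdot 10^{5}$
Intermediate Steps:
$a{\left(y,S \right)} = - \frac{15 S}{2} + \frac{7 y}{4}$ ($a{\left(y,S \right)} = - \frac{- 7 y + 30 S}{4} = - \frac{15 S}{2} + \frac{7 y}{4}$)
$u{\left(C,l \right)} = \frac{133}{4} - l - \frac{15 C}{2}$ ($u{\left(C,l \right)} = \left(- \frac{15 C}{2} + \frac{7}{4} \cdot 19\right) - l = \left(- \frac{15 C}{2} + \frac{133}{4}\right) - l = \left(\frac{133}{4} - \frac{15 C}{2}\right) - l = \frac{133}{4} - l - \frac{15 C}{2}$)
$u{\left(1225,843 \right)} - 211480 = \left(\frac{133}{4} - 843 - \frac{18375}{2}\right) - 211480 = - \frac{39989}{4} - 211480 = - \frac{885909}{4}$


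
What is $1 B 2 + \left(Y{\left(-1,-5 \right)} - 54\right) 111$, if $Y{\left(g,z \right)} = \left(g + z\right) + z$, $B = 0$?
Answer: $-7215$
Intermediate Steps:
$Y{\left(g,z \right)} = g + 2 z$
$1 B 2 + \left(Y{\left(-1,-5 \right)} - 54\right) 111 = 1 \cdot 0 \cdot 2 + \left(\left(-1 + 2 \left(-5\right)\right) - 54\right) 111 = 0 \cdot 2 + \left(\left(-1 - 10\right) - 54\right) 111 = 0 + \left(-11 - 54\right) 111 = 0 - 7215 = -7215$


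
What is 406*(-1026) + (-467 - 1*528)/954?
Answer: -397395419/954 ≈ -4.1656e+5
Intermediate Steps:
406*(-1026) + (-467 - 1*528)/954 = -416556 + (-467 - 528)*(1/954) = -416556 - 995*1/954 = -416556 - 995/954 = -397395419/954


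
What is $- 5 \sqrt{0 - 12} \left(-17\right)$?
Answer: $170 i \sqrt{3} \approx 294.45 i$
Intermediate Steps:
$- 5 \sqrt{0 - 12} \left(-17\right) = - 5 \sqrt{-12} \left(-17\right) = - 5 \cdot 2 i \sqrt{3} \left(-17\right) = - 10 i \sqrt{3} \left(-17\right) = 170 i \sqrt{3}$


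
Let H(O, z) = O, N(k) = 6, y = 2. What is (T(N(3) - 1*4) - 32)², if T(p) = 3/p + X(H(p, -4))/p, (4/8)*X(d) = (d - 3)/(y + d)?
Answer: 15129/16 ≈ 945.56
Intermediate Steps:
X(d) = 2*(-3 + d)/(2 + d) (X(d) = 2*((d - 3)/(2 + d)) = 2*((-3 + d)/(2 + d)) = 2*(-3 + d)/(2 + d))
T(p) = 3/p + 2*(-3 + p)/(p*(2 + p)) (T(p) = 3/p + (2*(-3 + p)/(2 + p))/p = 3/p + 2*(-3 + p)/(p*(2 + p)))
(T(N(3) - 1*4) - 32)² = (5/(2 + (6 - 1*4)) - 32)² = (5/(2 + (6 - 4)) - 32)² = (5/(2 + 2) - 32)² = (5/4 - 32)² = (-123/4)² = 15129/16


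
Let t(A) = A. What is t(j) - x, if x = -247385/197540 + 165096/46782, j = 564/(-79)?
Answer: -76380604275/8111822068 ≈ -9.4160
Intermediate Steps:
j = -564/79 (j = 564*(-1/79) = -564/79 ≈ -7.1392)
x = 233776653/102681292 (x = -247385*1/197540 + 165096*(1/46782) = -49477/39508 + 9172/2599 = 233776653/102681292 ≈ 2.2767)
t(j) - x = -564/79 - 1*233776653/102681292 = -564/79 - 233776653/102681292 = -76380604275/8111822068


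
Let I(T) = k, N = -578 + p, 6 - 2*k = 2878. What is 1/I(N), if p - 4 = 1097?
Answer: -1/1436 ≈ -0.00069638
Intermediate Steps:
p = 1101 (p = 4 + 1097 = 1101)
k = -1436 (k = 3 - ½*2878 = 3 - 1439 = -1436)
N = 523 (N = -578 + 1101 = 523)
I(T) = -1436
1/I(N) = 1/(-1436) = -1/1436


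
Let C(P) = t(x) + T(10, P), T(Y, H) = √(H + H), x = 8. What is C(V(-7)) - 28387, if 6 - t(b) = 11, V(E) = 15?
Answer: -28392 + √30 ≈ -28387.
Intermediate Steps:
T(Y, H) = √2*√H (T(Y, H) = √(2*H) = √2*√H)
t(b) = -5 (t(b) = 6 - 1*11 = 6 - 11 = -5)
C(P) = -5 + √2*√P
C(V(-7)) - 28387 = (-5 + √2*√15) - 28387 = (-5 + √30) - 28387 = -28392 + √30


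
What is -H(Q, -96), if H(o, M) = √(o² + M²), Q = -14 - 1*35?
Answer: -√11617 ≈ -107.78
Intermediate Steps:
Q = -49 (Q = -14 - 35 = -49)
H(o, M) = √(M² + o²)
-H(Q, -96) = -√((-96)² + (-49)²) = -√(9216 + 2401) = -√11617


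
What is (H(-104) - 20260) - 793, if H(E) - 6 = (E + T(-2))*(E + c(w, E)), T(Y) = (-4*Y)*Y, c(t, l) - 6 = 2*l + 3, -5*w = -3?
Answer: 15313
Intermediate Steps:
w = ⅗ (w = -⅕*(-3) = ⅗ ≈ 0.60000)
c(t, l) = 9 + 2*l (c(t, l) = 6 + (2*l + 3) = 6 + (3 + 2*l) = 9 + 2*l)
T(Y) = -4*Y²
H(E) = 6 + (-16 + E)*(9 + 3*E) (H(E) = 6 + (E - 4*(-2)²)*(E + (9 + 2*E)) = 6 + (E - 4*4)*(9 + 3*E) = 6 + (E - 16)*(9 + 3*E) = 6 + (-16 + E)*(9 + 3*E))
(H(-104) - 20260) - 793 = ((-138 - 39*(-104) + 3*(-104)²) - 20260) - 793 = ((-138 + 4056 + 3*10816) - 20260) - 793 = ((-138 + 4056 + 32448) - 20260) - 793 = (36366 - 20260) - 793 = 16106 - 793 = 15313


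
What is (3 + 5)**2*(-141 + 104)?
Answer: -2368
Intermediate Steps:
(3 + 5)**2*(-141 + 104) = 8**2*(-37) = 64*(-37) = -2368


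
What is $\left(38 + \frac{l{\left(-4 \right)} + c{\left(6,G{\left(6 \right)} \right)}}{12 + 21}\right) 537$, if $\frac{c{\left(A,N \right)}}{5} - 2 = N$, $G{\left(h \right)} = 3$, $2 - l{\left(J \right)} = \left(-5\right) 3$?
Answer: $\frac{231984}{11} \approx 21089.0$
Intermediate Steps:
$l{\left(J \right)} = 17$ ($l{\left(J \right)} = 2 - \left(-5\right) 3 = 2 - -15 = 2 + 15 = 17$)
$c{\left(A,N \right)} = 10 + 5 N$
$\left(38 + \frac{l{\left(-4 \right)} + c{\left(6,G{\left(6 \right)} \right)}}{12 + 21}\right) 537 = \left(38 + \frac{17 + \left(10 + 5 \cdot 3\right)}{12 + 21}\right) 537 = \left(38 + \frac{17 + \left(10 + 15\right)}{33}\right) 537 = \left(38 + \left(17 + 25\right) \frac{1}{33}\right) 537 = \left(38 + 42 \cdot \frac{1}{33}\right) 537 = \left(38 + \frac{14}{11}\right) 537 = \frac{432}{11} \cdot 537 = \frac{231984}{11}$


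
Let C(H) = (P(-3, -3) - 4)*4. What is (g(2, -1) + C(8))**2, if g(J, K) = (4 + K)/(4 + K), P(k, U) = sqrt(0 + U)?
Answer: 177 - 120*I*sqrt(3) ≈ 177.0 - 207.85*I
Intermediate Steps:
P(k, U) = sqrt(U)
g(J, K) = 1
C(H) = -16 + 4*I*sqrt(3) (C(H) = (sqrt(-3) - 4)*4 = (I*sqrt(3) - 4)*4 = (-4 + I*sqrt(3))*4 = -16 + 4*I*sqrt(3))
(g(2, -1) + C(8))**2 = (1 + (-16 + 4*I*sqrt(3)))**2 = (-15 + 4*I*sqrt(3))**2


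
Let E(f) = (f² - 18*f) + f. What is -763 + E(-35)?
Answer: 1057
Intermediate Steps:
E(f) = f² - 17*f
-763 + E(-35) = -763 - 35*(-17 - 35) = -763 - 35*(-52) = -763 + 1820 = 1057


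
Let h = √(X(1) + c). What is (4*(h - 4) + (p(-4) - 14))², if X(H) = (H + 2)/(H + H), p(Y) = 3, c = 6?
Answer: 849 - 108*√30 ≈ 257.46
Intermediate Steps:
X(H) = (2 + H)/(2*H) (X(H) = (2 + H)/((2*H)) = (2 + H)*(1/(2*H)) = (2 + H)/(2*H))
h = √30/2 (h = √((½)*(2 + 1)/1 + 6) = √((½)*1*3 + 6) = √(3/2 + 6) = √(15/2) = √30/2 ≈ 2.7386)
(4*(h - 4) + (p(-4) - 14))² = (4*(√30/2 - 4) + (3 - 14))² = (4*(-4 + √30/2) - 11)² = ((-16 + 2*√30) - 11)² = (-27 + 2*√30)²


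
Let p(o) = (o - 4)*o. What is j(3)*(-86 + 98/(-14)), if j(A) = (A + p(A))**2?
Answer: 0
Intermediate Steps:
p(o) = o*(-4 + o) (p(o) = (-4 + o)*o = o*(-4 + o))
j(A) = (A + A*(-4 + A))**2
j(3)*(-86 + 98/(-14)) = (3**2*(-3 + 3)**2)*(-86 + 98/(-14)) = (9*0**2)*(-86 + 98*(-1/14)) = (9*0)*(-86 - 7) = 0*(-93) = 0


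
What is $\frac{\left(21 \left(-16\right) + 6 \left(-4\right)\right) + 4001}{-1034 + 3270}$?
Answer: $\frac{3641}{2236} \approx 1.6284$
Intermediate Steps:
$\frac{\left(21 \left(-16\right) + 6 \left(-4\right)\right) + 4001}{-1034 + 3270} = \frac{\left(-336 - 24\right) + 4001}{2236} = \left(-360 + 4001\right) \frac{1}{2236} = 3641 \cdot \frac{1}{2236} = \frac{3641}{2236}$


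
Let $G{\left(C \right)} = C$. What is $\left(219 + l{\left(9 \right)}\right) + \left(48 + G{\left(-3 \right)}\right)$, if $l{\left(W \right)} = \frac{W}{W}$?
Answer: $265$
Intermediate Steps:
$l{\left(W \right)} = 1$
$\left(219 + l{\left(9 \right)}\right) + \left(48 + G{\left(-3 \right)}\right) = \left(219 + 1\right) + \left(48 - 3\right) = 220 + 45 = 265$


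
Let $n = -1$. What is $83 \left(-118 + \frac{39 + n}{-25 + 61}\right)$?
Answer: $- \frac{174715}{18} \approx -9706.4$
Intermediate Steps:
$83 \left(-118 + \frac{39 + n}{-25 + 61}\right) = 83 \left(-118 + \frac{39 - 1}{-25 + 61}\right) = 83 \left(-118 + \frac{38}{36}\right) = 83 \left(-118 + 38 \cdot \frac{1}{36}\right) = 83 \left(-118 + \frac{19}{18}\right) = 83 \left(- \frac{2105}{18}\right) = - \frac{174715}{18}$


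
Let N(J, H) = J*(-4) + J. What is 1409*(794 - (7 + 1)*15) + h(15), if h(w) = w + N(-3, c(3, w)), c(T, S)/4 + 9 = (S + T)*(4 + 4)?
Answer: 949690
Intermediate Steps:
c(T, S) = -36 + 32*S + 32*T (c(T, S) = -36 + 4*((S + T)*(4 + 4)) = -36 + 4*((S + T)*8) = -36 + 4*(8*S + 8*T) = -36 + (32*S + 32*T) = -36 + 32*S + 32*T)
N(J, H) = -3*J (N(J, H) = -4*J + J = -3*J)
h(w) = 9 + w (h(w) = w - 3*(-3) = w + 9 = 9 + w)
1409*(794 - (7 + 1)*15) + h(15) = 1409*(794 - (7 + 1)*15) + (9 + 15) = 1409*(794 - 8*15) + 24 = 1409*(794 - 1*120) + 24 = 1409*(794 - 120) + 24 = 1409*674 + 24 = 949666 + 24 = 949690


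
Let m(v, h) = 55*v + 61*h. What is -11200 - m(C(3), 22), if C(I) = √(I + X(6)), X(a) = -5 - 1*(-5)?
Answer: -12542 - 55*√3 ≈ -12637.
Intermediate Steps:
X(a) = 0 (X(a) = -5 + 5 = 0)
C(I) = √I (C(I) = √(I + 0) = √I)
-11200 - m(C(3), 22) = -11200 - (55*√3 + 61*22) = -11200 - (55*√3 + 1342) = -11200 - (1342 + 55*√3) = -11200 + (-1342 - 55*√3) = -12542 - 55*√3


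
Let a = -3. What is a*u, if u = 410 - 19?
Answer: -1173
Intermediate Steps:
u = 391
a*u = -3*391 = -1173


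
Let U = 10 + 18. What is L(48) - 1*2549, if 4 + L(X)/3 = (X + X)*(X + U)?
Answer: 19327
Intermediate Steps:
U = 28
L(X) = -12 + 6*X*(28 + X) (L(X) = -12 + 3*((X + X)*(X + 28)) = -12 + 3*((2*X)*(28 + X)) = -12 + 3*(2*X*(28 + X)) = -12 + 6*X*(28 + X))
L(48) - 1*2549 = (-12 + 6*48² + 168*48) - 1*2549 = (-12 + 6*2304 + 8064) - 2549 = (-12 + 13824 + 8064) - 2549 = 21876 - 2549 = 19327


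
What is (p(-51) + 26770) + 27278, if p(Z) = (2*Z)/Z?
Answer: 54050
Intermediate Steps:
p(Z) = 2
(p(-51) + 26770) + 27278 = (2 + 26770) + 27278 = 26772 + 27278 = 54050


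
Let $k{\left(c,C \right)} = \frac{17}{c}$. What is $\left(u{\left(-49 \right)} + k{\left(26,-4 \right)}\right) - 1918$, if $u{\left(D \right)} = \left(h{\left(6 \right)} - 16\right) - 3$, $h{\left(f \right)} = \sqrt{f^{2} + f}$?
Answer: $- \frac{50345}{26} + \sqrt{42} \approx -1929.9$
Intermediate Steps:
$h{\left(f \right)} = \sqrt{f + f^{2}}$
$u{\left(D \right)} = -19 + \sqrt{42}$ ($u{\left(D \right)} = \left(\sqrt{6 \left(1 + 6\right)} - 16\right) - 3 = \left(\sqrt{6 \cdot 7} - 16\right) - 3 = \left(\sqrt{42} - 16\right) - 3 = \left(-16 + \sqrt{42}\right) - 3 = -19 + \sqrt{42}$)
$\left(u{\left(-49 \right)} + k{\left(26,-4 \right)}\right) - 1918 = \left(\left(-19 + \sqrt{42}\right) + \frac{17}{26}\right) - 1918 = \left(- \frac{477}{26} + \sqrt{42}\right) - 1918 = - \frac{50345}{26} + \sqrt{42}$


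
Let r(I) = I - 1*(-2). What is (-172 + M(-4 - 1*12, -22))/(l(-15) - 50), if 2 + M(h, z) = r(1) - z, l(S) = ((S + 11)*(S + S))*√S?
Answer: 149/4370 + 894*I*√15/10925 ≈ 0.034096 + 0.31693*I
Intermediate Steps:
r(I) = 2 + I (r(I) = I + 2 = 2 + I)
l(S) = 2*S^(3/2)*(11 + S) (l(S) = ((11 + S)*(2*S))*√S = (2*S*(11 + S))*√S = 2*S^(3/2)*(11 + S))
M(h, z) = 1 - z (M(h, z) = -2 + ((2 + 1) - z) = -2 + (3 - z) = 1 - z)
(-172 + M(-4 - 1*12, -22))/(l(-15) - 50) = (-172 + (1 - 1*(-22)))/(2*(-15)^(3/2)*(11 - 15) - 50) = (-172 + (1 + 22))/(2*(-15*I*√15)*(-4) - 50) = (-172 + 23)/(120*I*√15 - 50) = -149/(-50 + 120*I*√15)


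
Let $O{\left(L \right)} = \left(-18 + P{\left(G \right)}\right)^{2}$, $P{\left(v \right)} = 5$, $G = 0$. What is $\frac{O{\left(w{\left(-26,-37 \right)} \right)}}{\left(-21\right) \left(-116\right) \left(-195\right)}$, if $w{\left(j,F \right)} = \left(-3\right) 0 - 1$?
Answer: $- \frac{13}{36540} \approx -0.00035577$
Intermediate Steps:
$w{\left(j,F \right)} = -1$ ($w{\left(j,F \right)} = 0 - 1 = -1$)
$O{\left(L \right)} = 169$ ($O{\left(L \right)} = \left(-18 + 5\right)^{2} = \left(-13\right)^{2} = 169$)
$\frac{O{\left(w{\left(-26,-37 \right)} \right)}}{\left(-21\right) \left(-116\right) \left(-195\right)} = \frac{169}{\left(-21\right) \left(-116\right) \left(-195\right)} = \frac{169}{2436 \left(-195\right)} = \frac{169}{-475020} = 169 \left(- \frac{1}{475020}\right) = - \frac{13}{36540}$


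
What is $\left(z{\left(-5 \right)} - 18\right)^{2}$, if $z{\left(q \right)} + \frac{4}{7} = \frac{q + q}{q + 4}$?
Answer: $\frac{3600}{49} \approx 73.469$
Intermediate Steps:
$z{\left(q \right)} = - \frac{4}{7} + \frac{2 q}{4 + q}$ ($z{\left(q \right)} = - \frac{4}{7} + \frac{q + q}{q + 4} = - \frac{4}{7} + \frac{2 q}{4 + q}$)
$\left(z{\left(-5 \right)} - 18\right)^{2} = \left(\frac{2 \left(-8 + 5 \left(-5\right)\right)}{7 \left(4 - 5\right)} - 18\right)^{2} = \left(\frac{2 \left(-8 - 25\right)}{7 \left(-1\right)} - 18\right)^{2} = \left(\frac{2}{7} \left(-1\right) \left(-33\right) - 18\right)^{2} = \left(\frac{66}{7} - 18\right)^{2} = \left(- \frac{60}{7}\right)^{2} = \frac{3600}{49}$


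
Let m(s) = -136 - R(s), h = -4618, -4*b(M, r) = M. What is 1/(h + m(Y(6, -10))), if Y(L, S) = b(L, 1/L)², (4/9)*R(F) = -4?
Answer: -1/4745 ≈ -0.00021075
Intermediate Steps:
b(M, r) = -M/4
R(F) = -9 (R(F) = (9/4)*(-4) = -9)
Y(L, S) = L²/16 (Y(L, S) = (-L/4)² = L²/16)
m(s) = -127 (m(s) = -136 - 1*(-9) = -136 + 9 = -127)
1/(h + m(Y(6, -10))) = 1/(-4618 - 127) = 1/(-4745) = -1/4745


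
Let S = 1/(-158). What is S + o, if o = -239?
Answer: -37763/158 ≈ -239.01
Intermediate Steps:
S = -1/158 ≈ -0.0063291
S + o = -1/158 - 239 = -37763/158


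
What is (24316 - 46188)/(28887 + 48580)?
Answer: -21872/77467 ≈ -0.28234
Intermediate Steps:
(24316 - 46188)/(28887 + 48580) = -21872/77467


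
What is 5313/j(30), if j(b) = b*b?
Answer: 1771/300 ≈ 5.9033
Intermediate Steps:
j(b) = b²
5313/j(30) = 5313/(30²) = 5313/900 = 5313*(1/900) = 1771/300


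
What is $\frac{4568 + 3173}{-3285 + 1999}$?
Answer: $- \frac{7741}{1286} \approx -6.0194$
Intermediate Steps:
$\frac{4568 + 3173}{-3285 + 1999} = \frac{7741}{-1286} = 7741 \left(- \frac{1}{1286}\right) = - \frac{7741}{1286}$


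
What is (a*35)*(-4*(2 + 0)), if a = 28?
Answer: -7840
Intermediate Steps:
(a*35)*(-4*(2 + 0)) = (28*35)*(-4*(2 + 0)) = 980*(-4*2) = 980*(-8) = -7840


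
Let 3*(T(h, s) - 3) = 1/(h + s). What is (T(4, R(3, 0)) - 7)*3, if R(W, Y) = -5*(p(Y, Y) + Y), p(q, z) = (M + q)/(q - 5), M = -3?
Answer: -11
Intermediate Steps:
p(q, z) = (-3 + q)/(-5 + q) (p(q, z) = (-3 + q)/(q - 5) = (-3 + q)/(-5 + q))
R(W, Y) = -5*Y - 5*(-3 + Y)/(-5 + Y) (R(W, Y) = -5*((-3 + Y)/(-5 + Y) + Y) = -5*(Y + (-3 + Y)/(-5 + Y)) = -5*Y - 5*(-3 + Y)/(-5 + Y))
T(h, s) = 3 + 1/(3*(h + s))
(T(4, R(3, 0)) - 7)*3 = ((⅓ + 3*4 + 3*(5*(3 - 1*0² + 4*0)/(-5 + 0)))/(4 + 5*(3 - 1*0² + 4*0)/(-5 + 0)) - 7)*3 = ((⅓ + 12 + 3*(5*(3 - 1*0 + 0)/(-5)))/(4 + 5*(3 - 1*0 + 0)/(-5)) - 7)*3 = ((⅓ + 12 + 3*(5*(-⅕)*(3 + 0 + 0)))/(4 + 5*(-⅕)*(3 + 0 + 0)) - 7)*3 = ((⅓ + 12 + 3*(5*(-⅕)*3))/(4 + 5*(-⅕)*3) - 7)*3 = ((⅓ + 12 + 3*(-3))/(4 - 3) - 7)*3 = ((⅓ + 12 - 9)/1 - 7)*3 = (1*(10/3) - 7)*3 = (10/3 - 7)*3 = -11/3*3 = -11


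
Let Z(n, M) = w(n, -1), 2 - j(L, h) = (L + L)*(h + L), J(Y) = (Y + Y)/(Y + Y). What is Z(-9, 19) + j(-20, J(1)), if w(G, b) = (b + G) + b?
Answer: -769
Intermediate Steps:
w(G, b) = G + 2*b (w(G, b) = (G + b) + b = G + 2*b)
J(Y) = 1 (J(Y) = (2*Y)/((2*Y)) = (2*Y)*(1/(2*Y)) = 1)
j(L, h) = 2 - 2*L*(L + h) (j(L, h) = 2 - (L + L)*(h + L) = 2 - 2*L*(L + h))
Z(n, M) = -2 + n (Z(n, M) = n + 2*(-1) = n - 2 = -2 + n)
Z(-9, 19) + j(-20, J(1)) = (-2 - 9) + (2 - 2*(-20)**2 - 2*(-20)*1) = -11 + (2 - 2*400 + 40) = -11 + (2 - 800 + 40) = -11 - 758 = -769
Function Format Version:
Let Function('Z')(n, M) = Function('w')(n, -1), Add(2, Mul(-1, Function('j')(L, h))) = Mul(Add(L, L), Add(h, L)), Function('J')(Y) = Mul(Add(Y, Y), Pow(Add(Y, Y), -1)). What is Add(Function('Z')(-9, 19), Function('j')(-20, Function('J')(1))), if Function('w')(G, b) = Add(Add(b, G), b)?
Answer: -769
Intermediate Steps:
Function('w')(G, b) = Add(G, Mul(2, b)) (Function('w')(G, b) = Add(Add(G, b), b) = Add(G, Mul(2, b)))
Function('J')(Y) = 1 (Function('J')(Y) = Mul(Mul(2, Y), Pow(Mul(2, Y), -1)) = Mul(Mul(2, Y), Mul(Rational(1, 2), Pow(Y, -1))) = 1)
Function('j')(L, h) = Add(2, Mul(-2, L, Add(L, h))) (Function('j')(L, h) = Add(2, Mul(-1, Mul(Add(L, L), Add(h, L)))) = Add(2, Mul(-1, Mul(Mul(2, L), Add(L, h)))) = Add(2, Mul(-1, Mul(2, L, Add(L, h)))) = Add(2, Mul(-2, L, Add(L, h))))
Function('Z')(n, M) = Add(-2, n) (Function('Z')(n, M) = Add(n, Mul(2, -1)) = Add(n, -2) = Add(-2, n))
Add(Function('Z')(-9, 19), Function('j')(-20, Function('J')(1))) = Add(Add(-2, -9), Add(2, Mul(-2, Pow(-20, 2)), Mul(-2, -20, 1))) = Add(-11, Add(2, Mul(-2, 400), 40)) = Add(-11, Add(2, -800, 40)) = Add(-11, -758) = -769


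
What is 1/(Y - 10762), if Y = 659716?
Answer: 1/648954 ≈ 1.5409e-6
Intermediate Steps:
1/(Y - 10762) = 1/(659716 - 10762) = 1/648954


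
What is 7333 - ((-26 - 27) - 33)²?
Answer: -63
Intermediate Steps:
7333 - ((-26 - 27) - 33)² = 7333 - (-53 - 33)² = 7333 - 1*(-86)² = 7333 - 1*7396 = 7333 - 7396 = -63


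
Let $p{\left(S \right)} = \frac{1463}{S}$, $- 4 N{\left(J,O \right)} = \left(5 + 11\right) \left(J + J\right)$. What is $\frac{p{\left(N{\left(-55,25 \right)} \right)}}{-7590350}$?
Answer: $- \frac{133}{303614000} \approx -4.3806 \cdot 10^{-7}$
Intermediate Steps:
$N{\left(J,O \right)} = - 8 J$ ($N{\left(J,O \right)} = - \frac{\left(5 + 11\right) \left(J + J\right)}{4} = - \frac{16 \cdot 2 J}{4} = - \frac{32 J}{4} = - 8 J$)
$\frac{p{\left(N{\left(-55,25 \right)} \right)}}{-7590350} = \frac{1463 \frac{1}{\left(-8\right) \left(-55\right)}}{-7590350} = \frac{1463}{440} \left(- \frac{1}{7590350}\right) = 1463 \cdot \frac{1}{440} \left(- \frac{1}{7590350}\right) = \frac{133}{40} \left(- \frac{1}{7590350}\right) = - \frac{133}{303614000}$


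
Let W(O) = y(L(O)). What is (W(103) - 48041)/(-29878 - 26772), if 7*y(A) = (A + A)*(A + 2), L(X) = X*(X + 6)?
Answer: -251799679/396550 ≈ -634.98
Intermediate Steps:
L(X) = X*(6 + X)
y(A) = 2*A*(2 + A)/7 (y(A) = ((A + A)*(A + 2))/7 = ((2*A)*(2 + A))/7 = (2*A*(2 + A))/7 = 2*A*(2 + A)/7)
W(O) = 2*O*(2 + O*(6 + O))*(6 + O)/7 (W(O) = 2*(O*(6 + O))*(2 + O*(6 + O))/7 = 2*O*(2 + O*(6 + O))*(6 + O)/7)
(W(103) - 48041)/(-29878 - 26772) = ((2/7)*103*(2 + 103*(6 + 103))*(6 + 103) - 48041)/(-29878 - 26772) = ((2/7)*103*(2 + 103*109)*109 - 48041)/(-56650) = ((2/7)*103*(2 + 11227)*109 - 48041)*(-1/56650) = ((2/7)*103*11229*109 - 48041)*(-1/56650) = (252135966/7 - 48041)*(-1/56650) = (251799679/7)*(-1/56650) = -251799679/396550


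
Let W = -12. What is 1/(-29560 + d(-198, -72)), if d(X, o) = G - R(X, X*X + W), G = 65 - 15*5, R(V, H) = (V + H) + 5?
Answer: -1/68569 ≈ -1.4584e-5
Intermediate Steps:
R(V, H) = 5 + H + V (R(V, H) = (H + V) + 5 = 5 + H + V)
G = -10 (G = 65 - 75 = -10)
d(X, o) = -3 - X - X² (d(X, o) = -10 - (5 + (X*X - 12) + X) = -10 - (5 + (X² - 12) + X) = -10 - (5 + (-12 + X²) + X) = -10 - (-7 + X + X²) = -10 + (7 - X - X²) = -3 - X - X²)
1/(-29560 + d(-198, -72)) = 1/(-29560 + (-3 - 1*(-198) - 1*(-198)²)) = 1/(-29560 + (-3 + 198 - 1*39204)) = 1/(-29560 + (-3 + 198 - 39204)) = 1/(-29560 - 39009) = 1/(-68569) = -1/68569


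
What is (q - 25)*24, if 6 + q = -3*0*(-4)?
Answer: -744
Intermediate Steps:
q = -6 (q = -6 - 3*0*(-4) = -6 + 0*(-4) = -6 + 0 = -6)
(q - 25)*24 = (-6 - 25)*24 = -31*24 = -744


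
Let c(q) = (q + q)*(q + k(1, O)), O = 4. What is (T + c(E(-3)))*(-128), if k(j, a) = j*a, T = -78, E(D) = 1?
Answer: 8704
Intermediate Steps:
k(j, a) = a*j
c(q) = 2*q*(4 + q) (c(q) = (q + q)*(q + 4*1) = (2*q)*(q + 4) = (2*q)*(4 + q) = 2*q*(4 + q))
(T + c(E(-3)))*(-128) = (-78 + 2*1*(4 + 1))*(-128) = (-78 + 2*1*5)*(-128) = (-78 + 10)*(-128) = -68*(-128) = 8704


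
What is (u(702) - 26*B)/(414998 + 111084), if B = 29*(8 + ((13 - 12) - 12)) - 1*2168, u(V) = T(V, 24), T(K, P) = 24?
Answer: 29327/263041 ≈ 0.11149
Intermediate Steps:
u(V) = 24
B = -2255 (B = 29*(8 + (1 - 12)) - 2168 = 29*(8 - 11) - 2168 = 29*(-3) - 2168 = -87 - 2168 = -2255)
(u(702) - 26*B)/(414998 + 111084) = (24 - 26*(-2255))/(414998 + 111084) = (24 + 58630)/526082 = 58654*(1/526082) = 29327/263041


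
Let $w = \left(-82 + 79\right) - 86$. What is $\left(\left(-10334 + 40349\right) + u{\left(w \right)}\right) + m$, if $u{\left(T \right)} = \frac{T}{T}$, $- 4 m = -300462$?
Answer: $\frac{210263}{2} \approx 1.0513 \cdot 10^{5}$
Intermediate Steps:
$w = -89$ ($w = -3 - 86 = -89$)
$m = \frac{150231}{2}$ ($m = \left(- \frac{1}{4}\right) \left(-300462\right) = \frac{150231}{2} \approx 75116.0$)
$u{\left(T \right)} = 1$
$\left(\left(-10334 + 40349\right) + u{\left(w \right)}\right) + m = \left(\left(-10334 + 40349\right) + 1\right) + \frac{150231}{2} = \left(30015 + 1\right) + \frac{150231}{2} = 30016 + \frac{150231}{2} = \frac{210263}{2}$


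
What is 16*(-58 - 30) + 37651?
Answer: 36243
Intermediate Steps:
16*(-58 - 30) + 37651 = 16*(-88) + 37651 = -1408 + 37651 = 36243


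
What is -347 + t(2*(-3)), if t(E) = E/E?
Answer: -346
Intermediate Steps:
t(E) = 1
-347 + t(2*(-3)) = -347 + 1 = -346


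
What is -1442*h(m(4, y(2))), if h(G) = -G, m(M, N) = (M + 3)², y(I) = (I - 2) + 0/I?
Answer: 70658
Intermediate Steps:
y(I) = -2 + I (y(I) = (-2 + I) + 0 = -2 + I)
m(M, N) = (3 + M)²
-1442*h(m(4, y(2))) = -(-1442)*(3 + 4)² = -(-1442)*7² = -(-1442)*49 = -1442*(-49) = 70658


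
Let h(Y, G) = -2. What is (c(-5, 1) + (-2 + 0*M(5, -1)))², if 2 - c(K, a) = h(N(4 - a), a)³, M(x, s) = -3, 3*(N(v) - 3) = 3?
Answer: 64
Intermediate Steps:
N(v) = 4 (N(v) = 3 + (⅓)*3 = 3 + 1 = 4)
c(K, a) = 10 (c(K, a) = 2 - 1*(-2)³ = 2 - 1*(-8) = 2 + 8 = 10)
(c(-5, 1) + (-2 + 0*M(5, -1)))² = (10 + (-2 + 0*(-3)))² = (10 + (-2 + 0))² = (10 - 2)² = 8² = 64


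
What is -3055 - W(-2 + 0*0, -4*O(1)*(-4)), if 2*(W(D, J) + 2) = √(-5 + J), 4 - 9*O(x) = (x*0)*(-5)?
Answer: -3053 - √19/6 ≈ -3053.7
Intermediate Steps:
O(x) = 4/9 (O(x) = 4/9 - x*0*(-5)/9 = 4/9 - 0*(-5) = 4/9 - ⅑*0 = 4/9 + 0 = 4/9)
W(D, J) = -2 + √(-5 + J)/2
-3055 - W(-2 + 0*0, -4*O(1)*(-4)) = -3055 - (-2 + √(-5 - 4*4/9*(-4))/2) = -3055 - (-2 + √(-5 - 16/9*(-4))/2) = -3055 - (-2 + √(-5 + 64/9)/2) = -3055 - (-2 + √(19/9)/2) = -3055 - (-2 + (√19/3)/2) = -3055 - (-2 + √19/6) = -3055 + (2 - √19/6) = -3053 - √19/6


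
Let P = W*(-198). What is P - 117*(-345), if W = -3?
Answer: 40959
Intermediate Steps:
P = 594 (P = -3*(-198) = 594)
P - 117*(-345) = 594 - 117*(-345) = 594 + 40365 = 40959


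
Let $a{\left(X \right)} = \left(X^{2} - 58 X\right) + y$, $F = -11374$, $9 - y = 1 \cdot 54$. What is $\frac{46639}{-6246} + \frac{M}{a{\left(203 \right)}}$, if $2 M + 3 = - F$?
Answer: $- \frac{1335208577}{183569940} \approx -7.2736$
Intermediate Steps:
$y = -45$ ($y = 9 - 1 \cdot 54 = 9 - 54 = -45$)
$a{\left(X \right)} = -45 + X^{2} - 58 X$ ($a{\left(X \right)} = \left(X^{2} - 58 X\right) - 45 = -45 + X^{2} - 58 X$)
$M = \frac{11371}{2}$ ($M = - \frac{3}{2} + \frac{\left(-1\right) \left(-11374\right)}{2} = - \frac{3}{2} + \frac{1}{2} \cdot 11374 = - \frac{3}{2} + 5687 = \frac{11371}{2} \approx 5685.5$)
$\frac{46639}{-6246} + \frac{M}{a{\left(203 \right)}} = \frac{46639}{-6246} + \frac{11371}{2 \left(-45 + 203^{2} - 11774\right)} = 46639 \left(- \frac{1}{6246}\right) + \frac{11371}{2 \left(-45 + 41209 - 11774\right)} = - \frac{46639}{6246} + \frac{11371}{2 \cdot 29390} = - \frac{46639}{6246} + \frac{11371}{2} \cdot \frac{1}{29390} = - \frac{46639}{6246} + \frac{11371}{58780} = - \frac{1335208577}{183569940}$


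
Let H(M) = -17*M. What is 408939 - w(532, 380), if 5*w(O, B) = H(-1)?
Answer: 2044678/5 ≈ 4.0894e+5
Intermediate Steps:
w(O, B) = 17/5 (w(O, B) = (-17*(-1))/5 = (1/5)*17 = 17/5)
408939 - w(532, 380) = 408939 - 1*17/5 = 408939 - 17/5 = 2044678/5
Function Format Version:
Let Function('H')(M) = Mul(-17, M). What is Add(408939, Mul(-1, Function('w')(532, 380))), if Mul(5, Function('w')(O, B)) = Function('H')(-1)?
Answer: Rational(2044678, 5) ≈ 4.0894e+5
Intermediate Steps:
Function('w')(O, B) = Rational(17, 5) (Function('w')(O, B) = Mul(Rational(1, 5), Mul(-17, -1)) = Mul(Rational(1, 5), 17) = Rational(17, 5))
Add(408939, Mul(-1, Function('w')(532, 380))) = Add(408939, Mul(-1, Rational(17, 5))) = Add(408939, Rational(-17, 5)) = Rational(2044678, 5)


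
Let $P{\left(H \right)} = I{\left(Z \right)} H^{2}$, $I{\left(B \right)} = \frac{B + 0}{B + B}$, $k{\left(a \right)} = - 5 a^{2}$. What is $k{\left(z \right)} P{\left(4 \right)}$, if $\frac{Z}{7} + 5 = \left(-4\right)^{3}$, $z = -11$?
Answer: $-4840$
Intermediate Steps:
$Z = -483$ ($Z = -35 + 7 \left(-4\right)^{3} = -35 + 7 \left(-64\right) = -35 - 448 = -483$)
$I{\left(B \right)} = \frac{1}{2}$ ($I{\left(B \right)} = \frac{B}{2 B} = B \frac{1}{2 B} = \frac{1}{2}$)
$P{\left(H \right)} = \frac{H^{2}}{2}$
$k{\left(z \right)} P{\left(4 \right)} = - 5 \left(-11\right)^{2} \frac{4^{2}}{2} = \left(-5\right) 121 \cdot \frac{1}{2} \cdot 16 = \left(-605\right) 8 = -4840$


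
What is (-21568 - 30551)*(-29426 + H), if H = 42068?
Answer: -658888398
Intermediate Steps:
(-21568 - 30551)*(-29426 + H) = (-21568 - 30551)*(-29426 + 42068) = -52119*12642 = -658888398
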